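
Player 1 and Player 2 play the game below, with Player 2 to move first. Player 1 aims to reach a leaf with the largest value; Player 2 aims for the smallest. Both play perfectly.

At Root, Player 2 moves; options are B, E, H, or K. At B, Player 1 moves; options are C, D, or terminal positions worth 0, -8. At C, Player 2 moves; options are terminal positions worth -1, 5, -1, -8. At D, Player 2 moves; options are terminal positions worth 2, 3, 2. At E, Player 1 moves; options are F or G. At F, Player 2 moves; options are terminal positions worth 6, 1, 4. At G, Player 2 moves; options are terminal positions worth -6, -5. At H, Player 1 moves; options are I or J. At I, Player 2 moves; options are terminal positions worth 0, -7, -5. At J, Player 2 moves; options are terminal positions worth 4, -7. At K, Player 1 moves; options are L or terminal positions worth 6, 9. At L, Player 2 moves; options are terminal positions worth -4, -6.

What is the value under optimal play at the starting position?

C (Player 2): min(-1, 5, -1, -8) = -8
D (Player 2): min(2, 3, 2) = 2
B (Player 1): max(-8, 2, 0, -8) = 2
F (Player 2): min(6, 1, 4) = 1
G (Player 2): min(-6, -5) = -6
E (Player 1): max(1, -6) = 1
I (Player 2): min(0, -7, -5) = -7
J (Player 2): min(4, -7) = -7
H (Player 1): max(-7, -7) = -7
L (Player 2): min(-4, -6) = -6
K (Player 1): max(-6, 6, 9) = 9
Root (Player 2): min(2, 1, -7, 9) = -7

-7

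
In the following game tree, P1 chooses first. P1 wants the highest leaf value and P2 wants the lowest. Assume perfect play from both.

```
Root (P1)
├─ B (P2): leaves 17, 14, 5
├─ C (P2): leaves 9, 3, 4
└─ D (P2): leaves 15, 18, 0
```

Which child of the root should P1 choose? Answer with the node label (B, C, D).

B

B (P2): min(17, 14, 5) = 5
C (P2): min(9, 3, 4) = 3
D (P2): min(15, 18, 0) = 0
Root (P1): max(5, 3, 0) = 5
P1 picks the child with the highest value: B (value 5).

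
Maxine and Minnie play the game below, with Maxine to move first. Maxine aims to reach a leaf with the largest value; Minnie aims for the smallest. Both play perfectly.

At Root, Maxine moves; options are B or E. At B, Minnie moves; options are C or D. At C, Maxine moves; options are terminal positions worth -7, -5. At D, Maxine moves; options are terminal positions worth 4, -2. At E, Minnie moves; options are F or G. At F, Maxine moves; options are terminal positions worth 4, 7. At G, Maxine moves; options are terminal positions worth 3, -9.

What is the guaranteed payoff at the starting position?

3

C (Maxine): max(-7, -5) = -5
D (Maxine): max(4, -2) = 4
B (Minnie): min(-5, 4) = -5
F (Maxine): max(4, 7) = 7
G (Maxine): max(3, -9) = 3
E (Minnie): min(7, 3) = 3
Root (Maxine): max(-5, 3) = 3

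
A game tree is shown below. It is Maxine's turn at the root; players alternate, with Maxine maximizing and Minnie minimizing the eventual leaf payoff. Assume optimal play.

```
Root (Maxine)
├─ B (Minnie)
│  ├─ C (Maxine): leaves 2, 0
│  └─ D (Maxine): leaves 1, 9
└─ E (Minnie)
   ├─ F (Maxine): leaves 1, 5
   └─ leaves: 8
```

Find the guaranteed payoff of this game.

C (Maxine): max(2, 0) = 2
D (Maxine): max(1, 9) = 9
B (Minnie): min(2, 9) = 2
F (Maxine): max(1, 5) = 5
E (Minnie): min(5, 8) = 5
Root (Maxine): max(2, 5) = 5

5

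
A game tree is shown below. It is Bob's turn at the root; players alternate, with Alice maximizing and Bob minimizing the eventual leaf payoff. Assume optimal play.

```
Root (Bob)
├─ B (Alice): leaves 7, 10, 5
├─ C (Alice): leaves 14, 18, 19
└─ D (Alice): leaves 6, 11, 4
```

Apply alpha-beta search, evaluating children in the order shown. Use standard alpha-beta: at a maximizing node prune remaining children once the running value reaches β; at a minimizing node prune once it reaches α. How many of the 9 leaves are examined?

B [α=-∞,β=+∞]: v=10
C [α=-∞,β=10]: v=14 after child 1 ≥ β → β-cutoff, skip 2
D [α=-∞,β=10]: v=11 after child 2 ≥ β → β-cutoff, skip 1
Root [α=-∞,β=+∞]: v=10
Leaves evaluated: 6 of 9.

6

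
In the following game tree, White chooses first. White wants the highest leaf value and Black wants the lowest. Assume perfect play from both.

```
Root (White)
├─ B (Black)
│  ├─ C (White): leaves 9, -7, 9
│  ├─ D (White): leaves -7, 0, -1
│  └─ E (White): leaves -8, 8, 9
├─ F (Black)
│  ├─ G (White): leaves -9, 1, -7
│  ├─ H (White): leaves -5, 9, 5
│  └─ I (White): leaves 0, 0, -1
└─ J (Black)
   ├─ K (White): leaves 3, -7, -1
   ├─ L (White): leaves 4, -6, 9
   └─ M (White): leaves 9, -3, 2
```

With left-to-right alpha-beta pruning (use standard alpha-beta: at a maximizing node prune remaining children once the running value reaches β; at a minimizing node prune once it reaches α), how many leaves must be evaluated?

21

C [α=-∞,β=+∞]: v=9
D [α=-∞,β=9]: v=0
E [α=-∞,β=0]: v=8 after child 2 ≥ β → β-cutoff, skip 1
B [α=-∞,β=+∞]: v=0
G [α=0,β=+∞]: v=1
H [α=0,β=1]: v=9 after child 2 ≥ β → β-cutoff, skip 1
I [α=0,β=1]: v=0
F [α=0,β=+∞]: v=0
K [α=0,β=+∞]: v=3
L [α=0,β=3]: v=4 after child 1 ≥ β → β-cutoff, skip 2
M [α=0,β=3]: v=9 after child 1 ≥ β → β-cutoff, skip 2
J [α=0,β=+∞]: v=3
Root [α=-∞,β=+∞]: v=3
Leaves evaluated: 21 of 27.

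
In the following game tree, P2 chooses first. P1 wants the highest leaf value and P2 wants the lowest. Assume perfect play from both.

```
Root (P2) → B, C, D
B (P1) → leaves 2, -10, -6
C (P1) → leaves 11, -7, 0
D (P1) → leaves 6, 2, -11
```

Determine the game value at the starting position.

B (P1): max(2, -10, -6) = 2
C (P1): max(11, -7, 0) = 11
D (P1): max(6, 2, -11) = 6
Root (P2): min(2, 11, 6) = 2

2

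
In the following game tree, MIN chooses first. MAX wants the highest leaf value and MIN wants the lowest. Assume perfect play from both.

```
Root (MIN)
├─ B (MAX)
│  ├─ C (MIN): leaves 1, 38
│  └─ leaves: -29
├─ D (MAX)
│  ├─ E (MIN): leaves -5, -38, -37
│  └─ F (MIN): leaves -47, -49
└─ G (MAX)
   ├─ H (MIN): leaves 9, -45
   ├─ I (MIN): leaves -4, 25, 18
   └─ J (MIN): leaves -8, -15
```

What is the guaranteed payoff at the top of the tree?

-38

C (MIN): min(1, 38) = 1
B (MAX): max(1, -29) = 1
E (MIN): min(-5, -38, -37) = -38
F (MIN): min(-47, -49) = -49
D (MAX): max(-38, -49) = -38
H (MIN): min(9, -45) = -45
I (MIN): min(-4, 25, 18) = -4
J (MIN): min(-8, -15) = -15
G (MAX): max(-45, -4, -15) = -4
Root (MIN): min(1, -38, -4) = -38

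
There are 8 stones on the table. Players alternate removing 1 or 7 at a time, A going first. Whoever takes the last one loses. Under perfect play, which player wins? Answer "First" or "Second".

Compute winning (W) and losing (L) positions by backward induction:
i:   0  1  2  3  4  5  6  7  8
     W  L  W  L  W  L  W  L  W
Position 8 is W, so the first player wins.

First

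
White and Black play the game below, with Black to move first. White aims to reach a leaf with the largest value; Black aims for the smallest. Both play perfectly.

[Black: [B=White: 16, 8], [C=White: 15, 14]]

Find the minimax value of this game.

15

B (White): max(16, 8) = 16
C (White): max(15, 14) = 15
Root (Black): min(16, 15) = 15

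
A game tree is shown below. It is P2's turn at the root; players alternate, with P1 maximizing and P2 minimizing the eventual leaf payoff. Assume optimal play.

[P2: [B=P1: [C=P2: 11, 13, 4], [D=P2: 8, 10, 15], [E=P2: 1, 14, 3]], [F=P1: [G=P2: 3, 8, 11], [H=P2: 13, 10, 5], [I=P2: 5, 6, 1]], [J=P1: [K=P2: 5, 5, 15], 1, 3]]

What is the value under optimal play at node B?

C: min(11, 13, 4) = 4
D: min(8, 10, 15) = 8
E: min(1, 14, 3) = 1
B: max(4, 8, 1) = 8

8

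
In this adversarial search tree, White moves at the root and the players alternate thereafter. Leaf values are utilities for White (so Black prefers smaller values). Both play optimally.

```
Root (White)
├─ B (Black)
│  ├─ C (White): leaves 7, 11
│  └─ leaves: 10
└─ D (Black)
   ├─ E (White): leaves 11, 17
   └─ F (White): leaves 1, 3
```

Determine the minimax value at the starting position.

10

C (White): max(7, 11) = 11
B (Black): min(11, 10) = 10
E (White): max(11, 17) = 17
F (White): max(1, 3) = 3
D (Black): min(17, 3) = 3
Root (White): max(10, 3) = 10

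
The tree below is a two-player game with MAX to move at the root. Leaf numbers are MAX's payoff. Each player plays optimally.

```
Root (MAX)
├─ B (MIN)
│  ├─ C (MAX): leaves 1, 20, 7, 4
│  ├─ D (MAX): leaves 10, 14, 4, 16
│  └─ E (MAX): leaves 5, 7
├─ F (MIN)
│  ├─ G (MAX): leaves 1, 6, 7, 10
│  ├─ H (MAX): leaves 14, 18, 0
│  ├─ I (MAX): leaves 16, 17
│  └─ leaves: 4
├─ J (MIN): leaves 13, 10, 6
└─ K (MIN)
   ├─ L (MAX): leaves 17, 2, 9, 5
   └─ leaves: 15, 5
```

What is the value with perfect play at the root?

7

C (MAX): max(1, 20, 7, 4) = 20
D (MAX): max(10, 14, 4, 16) = 16
E (MAX): max(5, 7) = 7
B (MIN): min(20, 16, 7) = 7
G (MAX): max(1, 6, 7, 10) = 10
H (MAX): max(14, 18, 0) = 18
I (MAX): max(16, 17) = 17
F (MIN): min(10, 18, 17, 4) = 4
J (MIN): min(13, 10, 6) = 6
L (MAX): max(17, 2, 9, 5) = 17
K (MIN): min(17, 15, 5) = 5
Root (MAX): max(7, 4, 6, 5) = 7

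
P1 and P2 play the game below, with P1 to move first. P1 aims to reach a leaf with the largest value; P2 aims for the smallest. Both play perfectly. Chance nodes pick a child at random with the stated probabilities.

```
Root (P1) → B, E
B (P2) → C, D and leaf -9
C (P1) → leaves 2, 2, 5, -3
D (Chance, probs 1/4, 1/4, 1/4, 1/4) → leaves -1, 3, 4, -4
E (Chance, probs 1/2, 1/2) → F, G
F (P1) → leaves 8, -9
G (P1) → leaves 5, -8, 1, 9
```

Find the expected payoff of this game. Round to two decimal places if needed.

C (P1): max(2, 2, 5, -3) = 5
D (Chance): 1/4·-1 + 1/4·3 + 1/4·4 + 1/4·-4 = 0.5
B (P2): min(5, 0.5, -9) = -9
F (P1): max(8, -9) = 8
G (P1): max(5, -8, 1, 9) = 9
E (Chance): 1/2·8 + 1/2·9 = 8.5
Root (P1): max(-9, 8.5) = 8.5

8.5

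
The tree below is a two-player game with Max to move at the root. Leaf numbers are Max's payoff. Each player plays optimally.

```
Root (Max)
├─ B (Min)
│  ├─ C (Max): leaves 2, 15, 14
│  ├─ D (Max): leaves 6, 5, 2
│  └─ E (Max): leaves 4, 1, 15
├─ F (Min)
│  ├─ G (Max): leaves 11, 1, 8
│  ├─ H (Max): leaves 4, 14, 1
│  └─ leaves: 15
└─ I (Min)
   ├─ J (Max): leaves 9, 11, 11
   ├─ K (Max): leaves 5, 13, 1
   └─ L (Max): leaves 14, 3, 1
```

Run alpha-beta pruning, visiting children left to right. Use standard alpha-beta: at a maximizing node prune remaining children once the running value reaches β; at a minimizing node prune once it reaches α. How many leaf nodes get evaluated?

C [α=-∞,β=+∞]: v=15
D [α=-∞,β=15]: v=6
E [α=-∞,β=6]: v=15
B [α=-∞,β=+∞]: v=6
G [α=6,β=+∞]: v=11
H [α=6,β=11]: v=14 after child 2 ≥ β → β-cutoff, skip 1
F [α=6,β=+∞]: v=11
J [α=11,β=+∞]: v=11
I [α=11,β=+∞]: v=11 after child 1 ≤ α → α-cutoff, skip 2
Root [α=-∞,β=+∞]: v=11
Leaves evaluated: 18 of 25.

18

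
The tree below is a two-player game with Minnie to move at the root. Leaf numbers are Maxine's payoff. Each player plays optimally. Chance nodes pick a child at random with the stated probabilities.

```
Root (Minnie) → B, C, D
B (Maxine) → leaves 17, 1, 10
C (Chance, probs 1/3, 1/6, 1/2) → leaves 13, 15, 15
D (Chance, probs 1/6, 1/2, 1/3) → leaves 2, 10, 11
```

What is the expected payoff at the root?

B (Maxine): max(17, 1, 10) = 17
C (Chance): 1/3·13 + 1/6·15 + 1/2·15 = 14.33
D (Chance): 1/6·2 + 1/2·10 + 1/3·11 = 9
Root (Minnie): min(17, 14.33, 9) = 9

9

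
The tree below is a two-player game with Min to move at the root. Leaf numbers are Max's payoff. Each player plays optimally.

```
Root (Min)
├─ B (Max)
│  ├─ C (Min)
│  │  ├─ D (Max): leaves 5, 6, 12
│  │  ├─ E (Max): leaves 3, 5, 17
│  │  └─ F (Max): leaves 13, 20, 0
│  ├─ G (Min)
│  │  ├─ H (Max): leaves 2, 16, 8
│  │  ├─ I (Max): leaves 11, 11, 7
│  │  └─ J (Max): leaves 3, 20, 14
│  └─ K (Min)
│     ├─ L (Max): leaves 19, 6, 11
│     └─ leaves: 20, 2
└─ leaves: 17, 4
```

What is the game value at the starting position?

4

D (Max): max(5, 6, 12) = 12
E (Max): max(3, 5, 17) = 17
F (Max): max(13, 20, 0) = 20
C (Min): min(12, 17, 20) = 12
H (Max): max(2, 16, 8) = 16
I (Max): max(11, 11, 7) = 11
J (Max): max(3, 20, 14) = 20
G (Min): min(16, 11, 20) = 11
L (Max): max(19, 6, 11) = 19
K (Min): min(19, 20, 2) = 2
B (Max): max(12, 11, 2) = 12
Root (Min): min(12, 17, 4) = 4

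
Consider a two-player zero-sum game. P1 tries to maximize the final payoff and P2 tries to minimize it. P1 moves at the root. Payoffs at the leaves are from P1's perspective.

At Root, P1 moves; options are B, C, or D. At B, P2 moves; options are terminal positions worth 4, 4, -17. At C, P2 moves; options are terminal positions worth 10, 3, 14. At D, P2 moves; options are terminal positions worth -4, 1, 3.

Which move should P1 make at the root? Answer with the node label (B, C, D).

C

B (P2): min(4, 4, -17) = -17
C (P2): min(10, 3, 14) = 3
D (P2): min(-4, 1, 3) = -4
Root (P1): max(-17, 3, -4) = 3
P1 picks the child with the highest value: C (value 3).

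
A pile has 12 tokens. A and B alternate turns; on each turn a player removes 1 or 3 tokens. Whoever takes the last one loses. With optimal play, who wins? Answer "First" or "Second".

First

W/L table (W = player to move can force a win):
i:   0  1  2  3  4  5  6  7  8  9 10 11 12
     W  L  W  L  W  L  W  L  W  L  W  L  W
Position 12 is W, so the first player wins.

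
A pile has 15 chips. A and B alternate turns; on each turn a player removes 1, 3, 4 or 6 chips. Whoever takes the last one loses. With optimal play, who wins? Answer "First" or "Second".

i:   0  1  2  3  4  5  6  7  8  9 10 11 12 13 14 15
     W  L  W  L  W  W  W  W  L  W  L  W  W  W  W  L
Position 15 is L, so the second player wins.

Second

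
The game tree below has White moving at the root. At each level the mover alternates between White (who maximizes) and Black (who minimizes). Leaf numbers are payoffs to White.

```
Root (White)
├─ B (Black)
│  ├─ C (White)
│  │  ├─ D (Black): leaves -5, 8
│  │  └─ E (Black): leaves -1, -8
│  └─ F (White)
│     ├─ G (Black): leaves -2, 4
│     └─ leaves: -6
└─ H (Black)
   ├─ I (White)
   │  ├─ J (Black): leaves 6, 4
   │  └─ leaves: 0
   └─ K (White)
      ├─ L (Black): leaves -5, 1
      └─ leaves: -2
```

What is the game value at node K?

-2

L: min(-5, 1) = -5
K: max(-5, -2) = -2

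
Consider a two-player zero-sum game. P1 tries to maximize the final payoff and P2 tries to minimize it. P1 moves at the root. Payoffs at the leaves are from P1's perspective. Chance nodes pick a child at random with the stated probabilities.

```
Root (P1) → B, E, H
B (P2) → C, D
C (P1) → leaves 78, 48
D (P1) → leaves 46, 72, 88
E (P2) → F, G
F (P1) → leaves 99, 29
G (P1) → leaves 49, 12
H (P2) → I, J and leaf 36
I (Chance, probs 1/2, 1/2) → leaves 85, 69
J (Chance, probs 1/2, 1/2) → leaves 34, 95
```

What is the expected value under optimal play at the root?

78

C (P1): max(78, 48) = 78
D (P1): max(46, 72, 88) = 88
B (P2): min(78, 88) = 78
F (P1): max(99, 29) = 99
G (P1): max(49, 12) = 49
E (P2): min(99, 49) = 49
I (Chance): 1/2·85 + 1/2·69 = 77
J (Chance): 1/2·34 + 1/2·95 = 64.5
H (P2): min(77, 64.5, 36) = 36
Root (P1): max(78, 49, 36) = 78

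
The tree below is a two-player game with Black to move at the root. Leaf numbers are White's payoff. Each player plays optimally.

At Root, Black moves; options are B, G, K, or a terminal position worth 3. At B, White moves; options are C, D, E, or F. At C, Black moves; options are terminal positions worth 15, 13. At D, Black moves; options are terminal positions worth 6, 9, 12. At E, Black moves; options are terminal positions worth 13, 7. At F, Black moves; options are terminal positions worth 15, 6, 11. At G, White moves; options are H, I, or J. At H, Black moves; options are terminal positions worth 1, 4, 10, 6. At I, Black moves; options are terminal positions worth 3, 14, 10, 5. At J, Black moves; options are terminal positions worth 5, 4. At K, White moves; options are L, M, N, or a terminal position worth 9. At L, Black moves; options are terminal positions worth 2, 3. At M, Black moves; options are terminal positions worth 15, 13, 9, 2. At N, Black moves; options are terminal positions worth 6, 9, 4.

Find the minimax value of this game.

3

C (Black): min(15, 13) = 13
D (Black): min(6, 9, 12) = 6
E (Black): min(13, 7) = 7
F (Black): min(15, 6, 11) = 6
B (White): max(13, 6, 7, 6) = 13
H (Black): min(1, 4, 10, 6) = 1
I (Black): min(3, 14, 10, 5) = 3
J (Black): min(5, 4) = 4
G (White): max(1, 3, 4) = 4
L (Black): min(2, 3) = 2
M (Black): min(15, 13, 9, 2) = 2
N (Black): min(6, 9, 4) = 4
K (White): max(2, 2, 4, 9) = 9
Root (Black): min(13, 4, 9, 3) = 3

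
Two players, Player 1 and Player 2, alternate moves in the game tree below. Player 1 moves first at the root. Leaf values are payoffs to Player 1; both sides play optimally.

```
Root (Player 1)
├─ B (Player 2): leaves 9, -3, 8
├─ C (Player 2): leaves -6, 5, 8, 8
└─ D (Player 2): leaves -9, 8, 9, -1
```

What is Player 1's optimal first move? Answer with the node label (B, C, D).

B

B (Player 2): min(9, -3, 8) = -3
C (Player 2): min(-6, 5, 8, 8) = -6
D (Player 2): min(-9, 8, 9, -1) = -9
Root (Player 1): max(-3, -6, -9) = -3
Player 1 picks the child with the highest value: B (value -3).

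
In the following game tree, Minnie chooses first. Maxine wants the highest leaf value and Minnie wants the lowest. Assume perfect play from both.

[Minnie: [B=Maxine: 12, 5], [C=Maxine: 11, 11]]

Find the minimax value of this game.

11

B (Maxine): max(12, 5) = 12
C (Maxine): max(11, 11) = 11
Root (Minnie): min(12, 11) = 11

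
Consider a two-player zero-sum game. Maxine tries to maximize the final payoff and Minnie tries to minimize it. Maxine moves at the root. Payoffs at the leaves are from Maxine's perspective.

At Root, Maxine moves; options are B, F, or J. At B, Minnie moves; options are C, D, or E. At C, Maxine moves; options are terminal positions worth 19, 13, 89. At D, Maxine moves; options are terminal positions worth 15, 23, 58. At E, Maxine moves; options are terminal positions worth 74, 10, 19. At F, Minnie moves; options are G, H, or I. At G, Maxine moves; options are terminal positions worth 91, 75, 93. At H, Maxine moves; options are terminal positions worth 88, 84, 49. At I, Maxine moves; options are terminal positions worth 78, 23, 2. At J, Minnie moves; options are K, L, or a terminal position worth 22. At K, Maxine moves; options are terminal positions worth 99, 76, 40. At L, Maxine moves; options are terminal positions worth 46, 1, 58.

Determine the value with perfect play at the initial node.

C (Maxine): max(19, 13, 89) = 89
D (Maxine): max(15, 23, 58) = 58
E (Maxine): max(74, 10, 19) = 74
B (Minnie): min(89, 58, 74) = 58
G (Maxine): max(91, 75, 93) = 93
H (Maxine): max(88, 84, 49) = 88
I (Maxine): max(78, 23, 2) = 78
F (Minnie): min(93, 88, 78) = 78
K (Maxine): max(99, 76, 40) = 99
L (Maxine): max(46, 1, 58) = 58
J (Minnie): min(99, 58, 22) = 22
Root (Maxine): max(58, 78, 22) = 78

78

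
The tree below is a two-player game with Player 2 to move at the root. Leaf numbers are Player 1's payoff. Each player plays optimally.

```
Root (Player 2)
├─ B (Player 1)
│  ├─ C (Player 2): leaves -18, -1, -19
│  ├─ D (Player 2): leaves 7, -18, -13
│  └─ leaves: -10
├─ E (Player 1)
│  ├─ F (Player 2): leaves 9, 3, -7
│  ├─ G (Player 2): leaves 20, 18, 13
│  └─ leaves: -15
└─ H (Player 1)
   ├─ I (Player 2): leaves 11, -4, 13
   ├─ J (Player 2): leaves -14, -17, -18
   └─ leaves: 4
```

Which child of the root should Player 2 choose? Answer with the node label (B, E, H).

B

C (Player 2): min(-18, -1, -19) = -19
D (Player 2): min(7, -18, -13) = -18
B (Player 1): max(-19, -18, -10) = -10
F (Player 2): min(9, 3, -7) = -7
G (Player 2): min(20, 18, 13) = 13
E (Player 1): max(-7, 13, -15) = 13
I (Player 2): min(11, -4, 13) = -4
J (Player 2): min(-14, -17, -18) = -18
H (Player 1): max(-4, -18, 4) = 4
Root (Player 2): min(-10, 13, 4) = -10
Player 2 picks the child with the lowest value: B (value -10).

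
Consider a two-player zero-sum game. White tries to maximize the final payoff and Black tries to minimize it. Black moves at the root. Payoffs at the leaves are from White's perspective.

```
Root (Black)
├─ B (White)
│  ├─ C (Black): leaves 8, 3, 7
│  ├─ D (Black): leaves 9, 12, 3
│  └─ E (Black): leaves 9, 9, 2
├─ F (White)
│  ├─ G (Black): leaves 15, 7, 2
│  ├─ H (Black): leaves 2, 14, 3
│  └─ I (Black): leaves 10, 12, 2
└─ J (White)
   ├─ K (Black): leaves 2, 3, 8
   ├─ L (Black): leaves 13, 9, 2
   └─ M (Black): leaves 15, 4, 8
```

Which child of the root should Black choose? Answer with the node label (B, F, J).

C (Black): min(8, 3, 7) = 3
D (Black): min(9, 12, 3) = 3
E (Black): min(9, 9, 2) = 2
B (White): max(3, 3, 2) = 3
G (Black): min(15, 7, 2) = 2
H (Black): min(2, 14, 3) = 2
I (Black): min(10, 12, 2) = 2
F (White): max(2, 2, 2) = 2
K (Black): min(2, 3, 8) = 2
L (Black): min(13, 9, 2) = 2
M (Black): min(15, 4, 8) = 4
J (White): max(2, 2, 4) = 4
Root (Black): min(3, 2, 4) = 2
Black picks the child with the lowest value: F (value 2).

F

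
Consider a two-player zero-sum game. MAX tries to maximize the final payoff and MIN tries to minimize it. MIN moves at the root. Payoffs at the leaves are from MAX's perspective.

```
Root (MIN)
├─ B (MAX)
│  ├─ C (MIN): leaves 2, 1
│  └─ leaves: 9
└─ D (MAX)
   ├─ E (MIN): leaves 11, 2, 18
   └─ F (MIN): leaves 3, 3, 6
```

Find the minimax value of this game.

C (MIN): min(2, 1) = 1
B (MAX): max(1, 9) = 9
E (MIN): min(11, 2, 18) = 2
F (MIN): min(3, 3, 6) = 3
D (MAX): max(2, 3) = 3
Root (MIN): min(9, 3) = 3

3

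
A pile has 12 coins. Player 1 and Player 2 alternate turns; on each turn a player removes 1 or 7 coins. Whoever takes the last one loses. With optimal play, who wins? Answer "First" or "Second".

First

i:   0  1  2  3  4  5  6  7  8  9 10 11 12
     W  L  W  L  W  L  W  L  W  L  W  L  W
Position 12 is W, so the first player wins.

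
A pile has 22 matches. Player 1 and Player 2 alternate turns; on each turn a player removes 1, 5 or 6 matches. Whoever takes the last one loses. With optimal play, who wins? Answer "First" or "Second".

First

i:   0  1  2  3  4  5  6  7  8  9 10 11 12 13 14 15 16 17 18 19 20 21 22
     W  L  W  L  W  L  W  W  W  W  W  W  L  W  L  W  L  W  W  W  W  W  W
Position 22 is W, so the first player wins.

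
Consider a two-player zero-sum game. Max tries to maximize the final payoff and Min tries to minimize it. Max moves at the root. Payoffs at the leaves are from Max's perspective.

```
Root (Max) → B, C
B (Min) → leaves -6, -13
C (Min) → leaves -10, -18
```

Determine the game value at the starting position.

-13

B (Min): min(-6, -13) = -13
C (Min): min(-10, -18) = -18
Root (Max): max(-13, -18) = -13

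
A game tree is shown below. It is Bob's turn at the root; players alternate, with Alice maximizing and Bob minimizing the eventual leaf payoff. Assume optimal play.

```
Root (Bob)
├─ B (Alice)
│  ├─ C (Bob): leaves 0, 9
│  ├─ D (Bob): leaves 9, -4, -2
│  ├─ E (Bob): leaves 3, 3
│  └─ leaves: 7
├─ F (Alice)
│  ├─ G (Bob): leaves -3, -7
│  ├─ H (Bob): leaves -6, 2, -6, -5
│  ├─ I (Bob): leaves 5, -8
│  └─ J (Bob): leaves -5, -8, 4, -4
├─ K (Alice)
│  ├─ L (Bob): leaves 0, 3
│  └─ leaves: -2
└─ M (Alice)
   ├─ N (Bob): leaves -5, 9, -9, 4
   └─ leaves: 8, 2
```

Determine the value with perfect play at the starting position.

-6

C (Bob): min(0, 9) = 0
D (Bob): min(9, -4, -2) = -4
E (Bob): min(3, 3) = 3
B (Alice): max(0, -4, 3, 7) = 7
G (Bob): min(-3, -7) = -7
H (Bob): min(-6, 2, -6, -5) = -6
I (Bob): min(5, -8) = -8
J (Bob): min(-5, -8, 4, -4) = -8
F (Alice): max(-7, -6, -8, -8) = -6
L (Bob): min(0, 3) = 0
K (Alice): max(0, -2) = 0
N (Bob): min(-5, 9, -9, 4) = -9
M (Alice): max(-9, 8, 2) = 8
Root (Bob): min(7, -6, 0, 8) = -6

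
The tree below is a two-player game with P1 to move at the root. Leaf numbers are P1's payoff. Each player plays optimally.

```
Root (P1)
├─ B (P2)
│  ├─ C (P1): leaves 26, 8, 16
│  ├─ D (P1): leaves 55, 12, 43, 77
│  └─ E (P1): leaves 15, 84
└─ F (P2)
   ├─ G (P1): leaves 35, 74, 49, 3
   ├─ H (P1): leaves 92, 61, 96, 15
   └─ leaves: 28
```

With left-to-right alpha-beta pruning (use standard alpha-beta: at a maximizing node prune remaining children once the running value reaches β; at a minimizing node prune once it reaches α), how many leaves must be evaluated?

C [α=-∞,β=+∞]: v=26
D [α=-∞,β=26]: v=55 after child 1 ≥ β → β-cutoff, skip 3
E [α=-∞,β=26]: v=84
B [α=-∞,β=+∞]: v=26
G [α=26,β=+∞]: v=74
H [α=26,β=74]: v=92 after child 1 ≥ β → β-cutoff, skip 3
F [α=26,β=+∞]: v=28
Root [α=-∞,β=+∞]: v=28
Leaves evaluated: 12 of 18.

12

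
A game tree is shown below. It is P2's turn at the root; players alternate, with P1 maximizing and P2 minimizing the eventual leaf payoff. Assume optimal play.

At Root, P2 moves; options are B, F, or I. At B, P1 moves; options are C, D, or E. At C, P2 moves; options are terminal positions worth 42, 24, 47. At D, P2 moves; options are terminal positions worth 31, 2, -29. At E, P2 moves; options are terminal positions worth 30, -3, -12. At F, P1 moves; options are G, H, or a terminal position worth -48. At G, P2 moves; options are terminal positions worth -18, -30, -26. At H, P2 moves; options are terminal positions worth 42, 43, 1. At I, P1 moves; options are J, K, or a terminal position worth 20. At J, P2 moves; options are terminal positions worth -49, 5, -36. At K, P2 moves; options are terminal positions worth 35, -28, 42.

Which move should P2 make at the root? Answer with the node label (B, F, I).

C (P2): min(42, 24, 47) = 24
D (P2): min(31, 2, -29) = -29
E (P2): min(30, -3, -12) = -12
B (P1): max(24, -29, -12) = 24
G (P2): min(-18, -30, -26) = -30
H (P2): min(42, 43, 1) = 1
F (P1): max(-30, 1, -48) = 1
J (P2): min(-49, 5, -36) = -49
K (P2): min(35, -28, 42) = -28
I (P1): max(-49, -28, 20) = 20
Root (P2): min(24, 1, 20) = 1
P2 picks the child with the lowest value: F (value 1).

F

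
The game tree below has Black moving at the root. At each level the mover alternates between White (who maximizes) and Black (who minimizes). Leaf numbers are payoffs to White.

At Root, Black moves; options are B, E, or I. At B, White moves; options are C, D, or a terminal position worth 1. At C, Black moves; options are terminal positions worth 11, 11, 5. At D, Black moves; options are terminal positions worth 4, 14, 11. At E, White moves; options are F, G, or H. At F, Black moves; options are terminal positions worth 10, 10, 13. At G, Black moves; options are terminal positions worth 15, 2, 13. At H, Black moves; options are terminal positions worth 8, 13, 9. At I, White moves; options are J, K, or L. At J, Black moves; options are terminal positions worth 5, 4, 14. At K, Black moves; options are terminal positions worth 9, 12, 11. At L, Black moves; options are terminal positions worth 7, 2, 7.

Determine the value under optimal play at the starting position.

5

C (Black): min(11, 11, 5) = 5
D (Black): min(4, 14, 11) = 4
B (White): max(5, 4, 1) = 5
F (Black): min(10, 10, 13) = 10
G (Black): min(15, 2, 13) = 2
H (Black): min(8, 13, 9) = 8
E (White): max(10, 2, 8) = 10
J (Black): min(5, 4, 14) = 4
K (Black): min(9, 12, 11) = 9
L (Black): min(7, 2, 7) = 2
I (White): max(4, 9, 2) = 9
Root (Black): min(5, 10, 9) = 5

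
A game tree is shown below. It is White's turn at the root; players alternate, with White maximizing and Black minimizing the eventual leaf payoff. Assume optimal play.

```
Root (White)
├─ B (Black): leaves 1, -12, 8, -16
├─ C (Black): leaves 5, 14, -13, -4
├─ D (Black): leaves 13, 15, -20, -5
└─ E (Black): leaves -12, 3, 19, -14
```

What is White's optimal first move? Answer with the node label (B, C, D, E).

B (Black): min(1, -12, 8, -16) = -16
C (Black): min(5, 14, -13, -4) = -13
D (Black): min(13, 15, -20, -5) = -20
E (Black): min(-12, 3, 19, -14) = -14
Root (White): max(-16, -13, -20, -14) = -13
White picks the child with the highest value: C (value -13).

C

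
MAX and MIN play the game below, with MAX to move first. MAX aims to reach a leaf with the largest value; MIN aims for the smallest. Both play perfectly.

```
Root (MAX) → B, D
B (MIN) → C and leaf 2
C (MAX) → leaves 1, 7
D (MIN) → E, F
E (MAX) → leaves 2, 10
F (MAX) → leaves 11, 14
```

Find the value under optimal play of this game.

10

C (MAX): max(1, 7) = 7
B (MIN): min(7, 2) = 2
E (MAX): max(2, 10) = 10
F (MAX): max(11, 14) = 14
D (MIN): min(10, 14) = 10
Root (MAX): max(2, 10) = 10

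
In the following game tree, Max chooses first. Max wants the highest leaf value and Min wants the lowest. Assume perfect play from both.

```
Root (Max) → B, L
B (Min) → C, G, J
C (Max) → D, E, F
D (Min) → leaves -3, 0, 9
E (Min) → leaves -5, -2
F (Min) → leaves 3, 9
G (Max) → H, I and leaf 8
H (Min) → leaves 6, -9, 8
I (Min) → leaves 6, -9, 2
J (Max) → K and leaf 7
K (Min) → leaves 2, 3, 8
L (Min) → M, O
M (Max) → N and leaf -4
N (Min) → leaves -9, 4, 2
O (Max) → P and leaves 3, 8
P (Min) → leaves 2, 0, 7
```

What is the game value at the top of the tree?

D (Min): min(-3, 0, 9) = -3
E (Min): min(-5, -2) = -5
F (Min): min(3, 9) = 3
C (Max): max(-3, -5, 3) = 3
H (Min): min(6, -9, 8) = -9
I (Min): min(6, -9, 2) = -9
G (Max): max(-9, -9, 8) = 8
K (Min): min(2, 3, 8) = 2
J (Max): max(2, 7) = 7
B (Min): min(3, 8, 7) = 3
N (Min): min(-9, 4, 2) = -9
M (Max): max(-9, -4) = -4
P (Min): min(2, 0, 7) = 0
O (Max): max(0, 3, 8) = 8
L (Min): min(-4, 8) = -4
Root (Max): max(3, -4) = 3

3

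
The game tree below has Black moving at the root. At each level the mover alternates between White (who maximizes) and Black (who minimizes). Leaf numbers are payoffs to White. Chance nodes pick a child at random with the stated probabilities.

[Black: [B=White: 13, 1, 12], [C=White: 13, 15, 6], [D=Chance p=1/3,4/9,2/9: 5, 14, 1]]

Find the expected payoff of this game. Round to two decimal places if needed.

8.11

B (White): max(13, 1, 12) = 13
C (White): max(13, 15, 6) = 15
D (Chance): 1/3·5 + 4/9·14 + 2/9·1 = 8.11
Root (Black): min(13, 15, 8.11) = 8.11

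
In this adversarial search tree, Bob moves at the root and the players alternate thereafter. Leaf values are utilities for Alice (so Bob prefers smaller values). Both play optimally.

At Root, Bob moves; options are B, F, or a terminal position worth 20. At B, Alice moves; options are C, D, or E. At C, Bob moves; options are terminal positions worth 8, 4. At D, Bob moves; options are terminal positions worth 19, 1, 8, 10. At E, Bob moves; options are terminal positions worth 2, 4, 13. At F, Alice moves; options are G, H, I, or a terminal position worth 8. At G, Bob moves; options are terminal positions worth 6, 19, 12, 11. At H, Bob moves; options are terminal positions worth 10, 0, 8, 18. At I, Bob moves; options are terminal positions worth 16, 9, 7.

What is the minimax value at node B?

C: min(8, 4) = 4
D: min(19, 1, 8, 10) = 1
E: min(2, 4, 13) = 2
B: max(4, 1, 2) = 4

4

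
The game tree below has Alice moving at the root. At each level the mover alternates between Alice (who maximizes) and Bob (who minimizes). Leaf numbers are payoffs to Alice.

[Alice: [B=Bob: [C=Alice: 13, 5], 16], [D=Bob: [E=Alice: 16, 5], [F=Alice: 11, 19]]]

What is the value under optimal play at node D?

E: max(16, 5) = 16
F: max(11, 19) = 19
D: min(16, 19) = 16

16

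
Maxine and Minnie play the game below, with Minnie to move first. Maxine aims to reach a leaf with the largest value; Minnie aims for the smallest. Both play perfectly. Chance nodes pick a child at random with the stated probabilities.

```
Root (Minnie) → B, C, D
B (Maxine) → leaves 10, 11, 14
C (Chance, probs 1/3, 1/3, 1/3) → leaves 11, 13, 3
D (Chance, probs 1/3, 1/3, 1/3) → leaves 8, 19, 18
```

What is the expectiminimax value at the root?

B (Maxine): max(10, 11, 14) = 14
C (Chance): 1/3·11 + 1/3·13 + 1/3·3 = 9
D (Chance): 1/3·8 + 1/3·19 + 1/3·18 = 15
Root (Minnie): min(14, 9, 15) = 9

9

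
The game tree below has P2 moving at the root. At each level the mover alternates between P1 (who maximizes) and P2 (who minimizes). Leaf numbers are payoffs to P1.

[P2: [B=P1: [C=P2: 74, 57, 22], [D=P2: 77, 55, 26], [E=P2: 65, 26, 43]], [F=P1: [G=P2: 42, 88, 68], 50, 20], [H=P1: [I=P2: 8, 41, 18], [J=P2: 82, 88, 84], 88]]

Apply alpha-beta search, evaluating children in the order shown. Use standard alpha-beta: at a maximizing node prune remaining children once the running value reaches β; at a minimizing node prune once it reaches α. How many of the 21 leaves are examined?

17

C [α=-∞,β=+∞]: v=22
D [α=22,β=+∞]: v=26
E [α=26,β=+∞]: v=26 after child 2 ≤ α → α-cutoff, skip 1
B [α=-∞,β=+∞]: v=26
G [α=-∞,β=26]: v=42
F [α=-∞,β=26]: v=42 after child 1 ≥ β → β-cutoff, skip 2
I [α=-∞,β=26]: v=8
J [α=8,β=26]: v=82
H [α=-∞,β=26]: v=82 after child 2 ≥ β → β-cutoff, skip 1
Root [α=-∞,β=+∞]: v=26
Leaves evaluated: 17 of 21.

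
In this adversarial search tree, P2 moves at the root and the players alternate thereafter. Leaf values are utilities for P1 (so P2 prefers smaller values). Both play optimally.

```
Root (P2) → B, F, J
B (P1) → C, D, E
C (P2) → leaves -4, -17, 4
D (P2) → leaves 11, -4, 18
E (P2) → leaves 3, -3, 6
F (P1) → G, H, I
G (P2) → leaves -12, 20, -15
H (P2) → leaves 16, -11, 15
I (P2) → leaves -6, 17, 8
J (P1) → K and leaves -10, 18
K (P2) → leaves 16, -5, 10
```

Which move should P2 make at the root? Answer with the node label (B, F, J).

F

C (P2): min(-4, -17, 4) = -17
D (P2): min(11, -4, 18) = -4
E (P2): min(3, -3, 6) = -3
B (P1): max(-17, -4, -3) = -3
G (P2): min(-12, 20, -15) = -15
H (P2): min(16, -11, 15) = -11
I (P2): min(-6, 17, 8) = -6
F (P1): max(-15, -11, -6) = -6
K (P2): min(16, -5, 10) = -5
J (P1): max(-5, -10, 18) = 18
Root (P2): min(-3, -6, 18) = -6
P2 picks the child with the lowest value: F (value -6).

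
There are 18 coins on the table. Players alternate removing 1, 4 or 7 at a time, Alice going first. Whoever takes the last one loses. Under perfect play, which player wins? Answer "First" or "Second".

W/L table (W = player to move can force a win):
i:   0  1  2  3  4  5  6  7  8  9 10 11 12 13 14 15 16 17 18
     W  L  W  L  W  W  L  W  W  L  W  L  W  W  L  W  W  L  W
Position 18 is W, so the first player wins.

First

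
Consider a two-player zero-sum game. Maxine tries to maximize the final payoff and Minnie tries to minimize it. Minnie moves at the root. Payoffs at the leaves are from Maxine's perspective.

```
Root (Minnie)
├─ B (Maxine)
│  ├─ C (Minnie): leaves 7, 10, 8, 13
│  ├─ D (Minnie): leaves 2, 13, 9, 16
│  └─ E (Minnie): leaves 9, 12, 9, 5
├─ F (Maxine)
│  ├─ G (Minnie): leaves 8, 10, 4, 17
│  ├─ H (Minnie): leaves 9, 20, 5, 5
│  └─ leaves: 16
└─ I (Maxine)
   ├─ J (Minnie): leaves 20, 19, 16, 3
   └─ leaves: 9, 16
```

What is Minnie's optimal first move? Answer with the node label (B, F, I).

C (Minnie): min(7, 10, 8, 13) = 7
D (Minnie): min(2, 13, 9, 16) = 2
E (Minnie): min(9, 12, 9, 5) = 5
B (Maxine): max(7, 2, 5) = 7
G (Minnie): min(8, 10, 4, 17) = 4
H (Minnie): min(9, 20, 5, 5) = 5
F (Maxine): max(4, 5, 16) = 16
J (Minnie): min(20, 19, 16, 3) = 3
I (Maxine): max(3, 9, 16) = 16
Root (Minnie): min(7, 16, 16) = 7
Minnie picks the child with the lowest value: B (value 7).

B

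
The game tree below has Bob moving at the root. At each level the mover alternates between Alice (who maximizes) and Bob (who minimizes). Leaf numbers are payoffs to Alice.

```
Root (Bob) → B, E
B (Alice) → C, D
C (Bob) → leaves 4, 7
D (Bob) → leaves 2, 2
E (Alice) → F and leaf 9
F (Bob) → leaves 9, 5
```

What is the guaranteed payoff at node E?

9

F: min(9, 5) = 5
E: max(5, 9) = 9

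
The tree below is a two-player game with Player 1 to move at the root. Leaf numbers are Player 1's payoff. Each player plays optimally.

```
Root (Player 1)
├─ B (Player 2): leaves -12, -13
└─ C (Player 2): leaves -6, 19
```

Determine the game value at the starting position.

B (Player 2): min(-12, -13) = -13
C (Player 2): min(-6, 19) = -6
Root (Player 1): max(-13, -6) = -6

-6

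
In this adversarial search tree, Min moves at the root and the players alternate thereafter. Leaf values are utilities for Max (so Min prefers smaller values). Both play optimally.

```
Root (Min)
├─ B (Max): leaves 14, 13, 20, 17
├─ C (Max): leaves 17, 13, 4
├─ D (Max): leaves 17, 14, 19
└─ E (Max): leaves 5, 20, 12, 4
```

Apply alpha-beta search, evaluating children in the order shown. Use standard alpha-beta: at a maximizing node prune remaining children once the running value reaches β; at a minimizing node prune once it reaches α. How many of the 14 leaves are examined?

10

B [α=-∞,β=+∞]: v=20
C [α=-∞,β=20]: v=17
D [α=-∞,β=17]: v=17 after child 1 ≥ β → β-cutoff, skip 2
E [α=-∞,β=17]: v=20 after child 2 ≥ β → β-cutoff, skip 2
Root [α=-∞,β=+∞]: v=17
Leaves evaluated: 10 of 14.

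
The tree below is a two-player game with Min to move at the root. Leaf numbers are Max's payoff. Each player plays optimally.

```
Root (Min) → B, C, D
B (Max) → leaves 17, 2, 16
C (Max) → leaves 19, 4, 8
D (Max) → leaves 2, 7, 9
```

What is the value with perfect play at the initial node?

B (Max): max(17, 2, 16) = 17
C (Max): max(19, 4, 8) = 19
D (Max): max(2, 7, 9) = 9
Root (Min): min(17, 19, 9) = 9

9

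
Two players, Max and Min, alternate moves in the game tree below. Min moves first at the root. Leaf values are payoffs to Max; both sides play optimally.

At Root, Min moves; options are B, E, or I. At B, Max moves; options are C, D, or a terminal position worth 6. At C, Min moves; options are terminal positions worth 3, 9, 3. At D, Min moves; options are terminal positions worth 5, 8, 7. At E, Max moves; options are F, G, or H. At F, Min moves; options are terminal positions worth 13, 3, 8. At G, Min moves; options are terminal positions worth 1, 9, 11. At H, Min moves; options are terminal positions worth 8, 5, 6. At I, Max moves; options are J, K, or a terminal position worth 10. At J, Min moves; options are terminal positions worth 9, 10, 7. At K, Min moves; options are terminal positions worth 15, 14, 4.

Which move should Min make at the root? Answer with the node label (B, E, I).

E

C (Min): min(3, 9, 3) = 3
D (Min): min(5, 8, 7) = 5
B (Max): max(3, 5, 6) = 6
F (Min): min(13, 3, 8) = 3
G (Min): min(1, 9, 11) = 1
H (Min): min(8, 5, 6) = 5
E (Max): max(3, 1, 5) = 5
J (Min): min(9, 10, 7) = 7
K (Min): min(15, 14, 4) = 4
I (Max): max(7, 4, 10) = 10
Root (Min): min(6, 5, 10) = 5
Min picks the child with the lowest value: E (value 5).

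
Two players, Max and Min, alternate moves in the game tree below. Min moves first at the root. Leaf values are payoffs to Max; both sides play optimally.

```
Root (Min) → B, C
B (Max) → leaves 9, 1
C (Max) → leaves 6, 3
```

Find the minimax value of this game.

B (Max): max(9, 1) = 9
C (Max): max(6, 3) = 6
Root (Min): min(9, 6) = 6

6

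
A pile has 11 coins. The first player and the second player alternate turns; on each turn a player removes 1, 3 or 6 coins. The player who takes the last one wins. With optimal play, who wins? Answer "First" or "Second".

Second

W/L table (W = player to move can force a win):
i:   0  1  2  3  4  5  6  7  8  9 10 11
     L  W  L  W  L  W  W  W  W  L  W  L
Position 11 is L, so the second player wins.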